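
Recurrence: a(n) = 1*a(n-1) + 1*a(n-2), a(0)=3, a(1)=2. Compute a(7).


Build bottom-up:
...a(5)=19, a(6)=31, a(7)=1*31+1*19=50


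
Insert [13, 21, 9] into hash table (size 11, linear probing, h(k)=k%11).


Insertions: 13->slot 2; 21->slot 10; 9->slot 9
Table: [None, None, 13, None, None, None, None, None, None, 9, 21]


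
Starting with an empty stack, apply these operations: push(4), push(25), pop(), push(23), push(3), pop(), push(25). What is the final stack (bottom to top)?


push(4) -> [4]
push(25) -> [4, 25]
pop() returns 25 -> [4]
push(23) -> [4, 23]
push(3) -> [4, 23, 3]
pop() returns 3 -> [4, 23]
push(25) -> [4, 23, 25]
Final stack (bottom to top): [4, 23, 25]


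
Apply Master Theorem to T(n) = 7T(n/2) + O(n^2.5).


a=7, b=2, c=2.5. log_2(7)=2.807 > c=2.5. Case 1: O(n^log_b(a)) = O(n^2.807)
Complexity: O(n^2.807)


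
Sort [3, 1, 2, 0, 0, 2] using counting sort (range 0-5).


Count array: [2, 1, 2, 1, 0, 0]
Reconstruct: [0, 0, 1, 2, 2, 3]


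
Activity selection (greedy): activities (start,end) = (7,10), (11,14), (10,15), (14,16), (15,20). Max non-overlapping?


Greedy: pick earliest-ending, then skip overlaps.
Selected (3 activities): [(7, 10), (11, 14), (14, 16)]


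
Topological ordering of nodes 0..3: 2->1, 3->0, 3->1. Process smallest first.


Kahn's algorithm, process smallest node first
Order: [2, 3, 0, 1]


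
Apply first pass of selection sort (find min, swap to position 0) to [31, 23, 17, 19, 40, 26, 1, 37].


After one pass: [1, 23, 17, 19, 40, 26, 31, 37]


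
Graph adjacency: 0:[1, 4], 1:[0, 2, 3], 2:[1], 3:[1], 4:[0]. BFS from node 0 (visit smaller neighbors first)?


BFS queue: start with [0]
Visit order: [0, 1, 4, 2, 3]


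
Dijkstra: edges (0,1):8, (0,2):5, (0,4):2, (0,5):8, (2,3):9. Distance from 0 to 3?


Dijkstra from 0:
Distances: {0: 0, 1: 8, 2: 5, 3: 14, 4: 2, 5: 8}
Shortest distance to 3 = 14, path = [0, 2, 3]


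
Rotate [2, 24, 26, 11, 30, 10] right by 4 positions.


Right rotate by 4: [26, 11, 30, 10, 2, 24]


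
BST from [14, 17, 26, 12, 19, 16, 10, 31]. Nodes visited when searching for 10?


BST root = 14
Search for 10: compare at each node
Path: [14, 12, 10]


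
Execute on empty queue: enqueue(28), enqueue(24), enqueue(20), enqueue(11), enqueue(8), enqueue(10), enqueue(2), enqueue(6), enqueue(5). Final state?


enqueue(28) -> [28]
enqueue(24) -> [28, 24]
enqueue(20) -> [28, 24, 20]
enqueue(11) -> [28, 24, 20, 11]
enqueue(8) -> [28, 24, 20, 11, 8]
enqueue(10) -> [28, 24, 20, 11, 8, 10]
enqueue(2) -> [28, 24, 20, 11, 8, 10, 2]
enqueue(6) -> [28, 24, 20, 11, 8, 10, 2, 6]
enqueue(5) -> [28, 24, 20, 11, 8, 10, 2, 6, 5]
Final queue (front to back): [28, 24, 20, 11, 8, 10, 2, 6, 5]


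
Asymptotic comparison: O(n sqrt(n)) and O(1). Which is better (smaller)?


constant grows slower than n^1.5
O(1) is asymptotically smaller; O(n sqrt(n)) grows faster


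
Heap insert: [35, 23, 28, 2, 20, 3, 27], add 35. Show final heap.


Append 35: [35, 23, 28, 2, 20, 3, 27, 35]
Bubble up: swap idx 7(35) with idx 3(2); swap idx 3(35) with idx 1(23)
Result: [35, 35, 28, 23, 20, 3, 27, 2]


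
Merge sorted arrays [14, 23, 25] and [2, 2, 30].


Compare heads, take smaller each step.
Merged: [2, 2, 14, 23, 25, 30]


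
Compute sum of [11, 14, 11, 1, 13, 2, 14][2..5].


Prefix sums: [0, 11, 25, 36, 37, 50, 52, 66]
Sum[2..5] = prefix[6] - prefix[2] = 52 - 25 = 27


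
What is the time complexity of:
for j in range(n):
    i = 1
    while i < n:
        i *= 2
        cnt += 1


Per nesting level: O(n) * O(log n) = O(n log n)
Complexity: O(n log n)


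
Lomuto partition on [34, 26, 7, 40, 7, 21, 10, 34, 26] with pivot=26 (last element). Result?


Elements <= 26 go left of pivot.
Result: [26, 7, 7, 21, 10, 26, 34, 34, 40], pivot at index 5


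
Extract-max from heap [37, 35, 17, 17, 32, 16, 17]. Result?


Max = 37
Replace root with last, heapify down
Resulting heap: [35, 32, 17, 17, 17, 16]


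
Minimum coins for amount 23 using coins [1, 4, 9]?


dp[0]=0; dp[i]=1+min(dp[i-c] for c in coins)
...dp[18]=2, dp[19]=3, dp[20]=4, dp[21]=4, dp[22]=3, dp[23]=4
Minimum coins for 23 = 4


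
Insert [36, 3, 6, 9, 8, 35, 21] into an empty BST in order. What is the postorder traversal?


Root = 36; build tree by BST insertion.
Postorder traversal: [8, 21, 35, 9, 6, 3, 36]


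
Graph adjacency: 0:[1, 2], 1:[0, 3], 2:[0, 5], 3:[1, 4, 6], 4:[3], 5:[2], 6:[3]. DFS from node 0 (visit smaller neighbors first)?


DFS stack-based: start with [0]
Visit order: [0, 1, 3, 4, 6, 2, 5]


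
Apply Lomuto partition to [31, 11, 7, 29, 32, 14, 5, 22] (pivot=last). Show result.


Elements <= 22 go left of pivot.
Result: [11, 7, 14, 5, 22, 31, 29, 32], pivot at index 4


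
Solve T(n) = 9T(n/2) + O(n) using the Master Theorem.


a=9, b=2, c=1. log_2(9)=3.170 > c=1. Case 1: O(n^log_b(a)) = O(n^3.170)
Complexity: O(n^3.170)


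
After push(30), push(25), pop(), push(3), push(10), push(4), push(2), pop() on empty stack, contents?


push(30) -> [30]
push(25) -> [30, 25]
pop() returns 25 -> [30]
push(3) -> [30, 3]
push(10) -> [30, 3, 10]
push(4) -> [30, 3, 10, 4]
push(2) -> [30, 3, 10, 4, 2]
pop() returns 2 -> [30, 3, 10, 4]
Final stack (bottom to top): [30, 3, 10, 4]


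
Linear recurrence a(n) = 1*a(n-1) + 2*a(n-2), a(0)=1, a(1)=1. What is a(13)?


Build bottom-up:
...a(11)=1365, a(12)=2731, a(13)=1*2731+2*1365=5461


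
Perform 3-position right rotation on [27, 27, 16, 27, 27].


Right rotate by 3: [16, 27, 27, 27, 27]


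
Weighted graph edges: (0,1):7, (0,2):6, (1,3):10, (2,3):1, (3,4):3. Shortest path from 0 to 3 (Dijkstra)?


Dijkstra from 0:
Distances: {0: 0, 1: 7, 2: 6, 3: 7, 4: 10}
Shortest distance to 3 = 7, path = [0, 2, 3]


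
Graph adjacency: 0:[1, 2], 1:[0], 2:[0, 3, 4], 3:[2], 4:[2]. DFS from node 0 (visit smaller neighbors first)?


DFS stack-based: start with [0]
Visit order: [0, 1, 2, 3, 4]


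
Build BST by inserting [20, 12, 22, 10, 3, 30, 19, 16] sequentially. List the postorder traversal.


Root = 20; build tree by BST insertion.
Postorder traversal: [3, 10, 16, 19, 12, 30, 22, 20]


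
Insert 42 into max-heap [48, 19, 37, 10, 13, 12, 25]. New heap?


Append 42: [48, 19, 37, 10, 13, 12, 25, 42]
Bubble up: swap idx 7(42) with idx 3(10); swap idx 3(42) with idx 1(19)
Result: [48, 42, 37, 19, 13, 12, 25, 10]


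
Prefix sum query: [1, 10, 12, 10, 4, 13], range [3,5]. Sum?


Prefix sums: [0, 1, 11, 23, 33, 37, 50]
Sum[3..5] = prefix[6] - prefix[3] = 50 - 23 = 27


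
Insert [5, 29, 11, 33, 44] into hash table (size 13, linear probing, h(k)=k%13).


Insertions: 5->slot 5; 29->slot 3; 11->slot 11; 33->slot 7; 44->slot 6
Table: [None, None, None, 29, None, 5, 44, 33, None, None, None, 11, None]


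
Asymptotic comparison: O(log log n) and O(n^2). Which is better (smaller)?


double-logarithmic grows slower than quadratic
O(log log n) is asymptotically smaller; O(n^2) grows faster


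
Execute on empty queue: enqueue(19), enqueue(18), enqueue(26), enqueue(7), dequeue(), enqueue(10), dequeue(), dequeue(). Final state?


enqueue(19) -> [19]
enqueue(18) -> [19, 18]
enqueue(26) -> [19, 18, 26]
enqueue(7) -> [19, 18, 26, 7]
dequeue() returns 19 -> [18, 26, 7]
enqueue(10) -> [18, 26, 7, 10]
dequeue() returns 18 -> [26, 7, 10]
dequeue() returns 26 -> [7, 10]
Final queue (front to back): [7, 10]


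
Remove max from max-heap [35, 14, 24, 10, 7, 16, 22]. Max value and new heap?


Max = 35
Replace root with last, heapify down
Resulting heap: [24, 14, 22, 10, 7, 16]


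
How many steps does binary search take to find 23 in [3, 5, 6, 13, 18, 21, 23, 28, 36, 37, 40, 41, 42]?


Search for 23:
[0,12] mid=6 arr[6]=23
Total: 1 comparisons


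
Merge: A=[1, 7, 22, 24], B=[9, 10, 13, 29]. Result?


Compare heads, take smaller each step.
Merged: [1, 7, 9, 10, 13, 22, 24, 29]


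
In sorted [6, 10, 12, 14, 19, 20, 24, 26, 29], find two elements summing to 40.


Two pointers: lo=0, hi=8
Found pair: (14, 26) summing to 40


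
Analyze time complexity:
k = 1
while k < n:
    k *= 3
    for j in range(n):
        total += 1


Per nesting level: O(log n) * O(n) = O(n log n)
Complexity: O(n log n)


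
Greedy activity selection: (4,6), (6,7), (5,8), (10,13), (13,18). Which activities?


Greedy: pick earliest-ending, then skip overlaps.
Selected (4 activities): [(4, 6), (6, 7), (10, 13), (13, 18)]


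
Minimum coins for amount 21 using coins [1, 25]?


dp[0]=0; dp[i]=1+min(dp[i-c] for c in coins)
...dp[16]=16, dp[17]=17, dp[18]=18, dp[19]=19, dp[20]=20, dp[21]=21
Minimum coins for 21 = 21


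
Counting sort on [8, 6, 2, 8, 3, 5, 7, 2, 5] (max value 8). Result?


Count array: [0, 0, 2, 1, 0, 2, 1, 1, 2]
Reconstruct: [2, 2, 3, 5, 5, 6, 7, 8, 8]


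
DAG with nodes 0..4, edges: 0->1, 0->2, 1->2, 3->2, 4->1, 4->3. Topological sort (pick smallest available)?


Kahn's algorithm, process smallest node first
Order: [0, 4, 1, 3, 2]


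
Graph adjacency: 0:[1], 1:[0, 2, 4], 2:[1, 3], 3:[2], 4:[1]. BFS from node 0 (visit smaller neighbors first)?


BFS queue: start with [0]
Visit order: [0, 1, 2, 4, 3]


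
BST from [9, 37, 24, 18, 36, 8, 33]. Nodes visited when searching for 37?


BST root = 9
Search for 37: compare at each node
Path: [9, 37]


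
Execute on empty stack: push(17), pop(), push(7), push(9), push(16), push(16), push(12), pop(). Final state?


push(17) -> [17]
pop() returns 17 -> []
push(7) -> [7]
push(9) -> [7, 9]
push(16) -> [7, 9, 16]
push(16) -> [7, 9, 16, 16]
push(12) -> [7, 9, 16, 16, 12]
pop() returns 12 -> [7, 9, 16, 16]
Final stack (bottom to top): [7, 9, 16, 16]


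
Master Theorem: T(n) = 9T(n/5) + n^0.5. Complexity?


a=9, b=5, c=0.5. log_5(9)=1.365 > c=0.5. Case 1: O(n^log_b(a)) = O(n^1.365)
Complexity: O(n^1.365)


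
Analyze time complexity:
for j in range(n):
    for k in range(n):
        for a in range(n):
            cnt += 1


Per nesting level: O(n) * O(n) * O(n) = O(n^3)
Complexity: O(n^3)


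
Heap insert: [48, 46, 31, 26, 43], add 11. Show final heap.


Append 11: [48, 46, 31, 26, 43, 11]
Bubble up: no swaps needed
Result: [48, 46, 31, 26, 43, 11]


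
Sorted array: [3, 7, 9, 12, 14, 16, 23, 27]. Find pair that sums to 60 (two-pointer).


Two pointers: lo=0, hi=7
No pair sums to 60


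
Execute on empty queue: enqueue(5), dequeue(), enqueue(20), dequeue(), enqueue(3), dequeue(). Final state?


enqueue(5) -> [5]
dequeue() returns 5 -> []
enqueue(20) -> [20]
dequeue() returns 20 -> []
enqueue(3) -> [3]
dequeue() returns 3 -> []
Final queue (front to back): []


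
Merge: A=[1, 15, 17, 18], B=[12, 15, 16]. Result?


Compare heads, take smaller each step.
Merged: [1, 12, 15, 15, 16, 17, 18]


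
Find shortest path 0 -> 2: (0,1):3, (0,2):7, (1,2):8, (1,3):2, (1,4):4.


Dijkstra from 0:
Distances: {0: 0, 1: 3, 2: 7, 3: 5, 4: 7}
Shortest distance to 2 = 7, path = [0, 2]


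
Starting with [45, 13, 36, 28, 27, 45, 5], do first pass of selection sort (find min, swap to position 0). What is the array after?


After one pass: [5, 13, 36, 28, 27, 45, 45]


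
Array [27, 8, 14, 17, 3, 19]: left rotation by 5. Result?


Left rotate by 5: [19, 27, 8, 14, 17, 3]


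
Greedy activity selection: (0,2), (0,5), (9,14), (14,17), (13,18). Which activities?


Greedy: pick earliest-ending, then skip overlaps.
Selected (3 activities): [(0, 2), (9, 14), (14, 17)]


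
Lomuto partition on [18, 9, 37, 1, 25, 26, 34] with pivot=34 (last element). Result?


Elements <= 34 go left of pivot.
Result: [18, 9, 1, 25, 26, 34, 37], pivot at index 5


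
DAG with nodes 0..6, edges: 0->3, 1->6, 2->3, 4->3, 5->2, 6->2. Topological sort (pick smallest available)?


Kahn's algorithm, process smallest node first
Order: [0, 1, 4, 5, 6, 2, 3]


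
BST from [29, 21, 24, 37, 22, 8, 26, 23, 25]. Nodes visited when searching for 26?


BST root = 29
Search for 26: compare at each node
Path: [29, 21, 24, 26]


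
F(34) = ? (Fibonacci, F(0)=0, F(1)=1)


F(n)=F(n-1)+F(n-2)
...F(32)=2178309, F(33)=3524578, F(34)=5702887


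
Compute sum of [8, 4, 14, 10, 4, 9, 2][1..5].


Prefix sums: [0, 8, 12, 26, 36, 40, 49, 51]
Sum[1..5] = prefix[6] - prefix[1] = 49 - 8 = 41


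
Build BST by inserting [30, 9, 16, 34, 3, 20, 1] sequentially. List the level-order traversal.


Root = 30; build tree by BST insertion.
Level-Order traversal: [30, 9, 34, 3, 16, 1, 20]


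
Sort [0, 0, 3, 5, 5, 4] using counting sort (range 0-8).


Count array: [2, 0, 0, 1, 1, 2, 0, 0, 0]
Reconstruct: [0, 0, 3, 4, 5, 5]


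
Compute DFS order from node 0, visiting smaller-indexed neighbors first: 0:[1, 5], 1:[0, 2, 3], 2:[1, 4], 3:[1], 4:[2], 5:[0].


DFS stack-based: start with [0]
Visit order: [0, 1, 2, 4, 3, 5]


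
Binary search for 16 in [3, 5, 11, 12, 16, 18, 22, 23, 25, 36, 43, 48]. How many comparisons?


Search for 16:
[0,11] mid=5 arr[5]=18
[0,4] mid=2 arr[2]=11
[3,4] mid=3 arr[3]=12
[4,4] mid=4 arr[4]=16
Total: 4 comparisons


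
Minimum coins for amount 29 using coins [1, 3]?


dp[0]=0; dp[i]=1+min(dp[i-c] for c in coins)
...dp[24]=8, dp[25]=9, dp[26]=10, dp[27]=9, dp[28]=10, dp[29]=11
Minimum coins for 29 = 11


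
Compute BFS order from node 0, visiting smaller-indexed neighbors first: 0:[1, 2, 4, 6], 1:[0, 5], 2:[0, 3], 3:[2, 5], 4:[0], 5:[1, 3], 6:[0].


BFS queue: start with [0]
Visit order: [0, 1, 2, 4, 6, 5, 3]


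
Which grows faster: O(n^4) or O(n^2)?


quadratic grows slower than quartic
O(n^2) is asymptotically smaller; O(n^4) grows faster


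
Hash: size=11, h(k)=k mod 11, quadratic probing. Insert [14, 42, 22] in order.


Insertions: 14->slot 3; 42->slot 9; 22->slot 0
Table: [22, None, None, 14, None, None, None, None, None, 42, None]


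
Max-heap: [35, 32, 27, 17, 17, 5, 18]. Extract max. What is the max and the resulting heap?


Max = 35
Replace root with last, heapify down
Resulting heap: [32, 18, 27, 17, 17, 5]


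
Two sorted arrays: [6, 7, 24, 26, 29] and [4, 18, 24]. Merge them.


Compare heads, take smaller each step.
Merged: [4, 6, 7, 18, 24, 24, 26, 29]


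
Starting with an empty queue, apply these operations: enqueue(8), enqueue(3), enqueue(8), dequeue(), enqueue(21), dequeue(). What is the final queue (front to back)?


enqueue(8) -> [8]
enqueue(3) -> [8, 3]
enqueue(8) -> [8, 3, 8]
dequeue() returns 8 -> [3, 8]
enqueue(21) -> [3, 8, 21]
dequeue() returns 3 -> [8, 21]
Final queue (front to back): [8, 21]


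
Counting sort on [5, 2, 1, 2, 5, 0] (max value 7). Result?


Count array: [1, 1, 2, 0, 0, 2, 0, 0]
Reconstruct: [0, 1, 2, 2, 5, 5]


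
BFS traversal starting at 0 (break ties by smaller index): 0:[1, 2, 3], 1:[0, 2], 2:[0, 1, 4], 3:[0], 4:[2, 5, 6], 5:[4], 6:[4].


BFS queue: start with [0]
Visit order: [0, 1, 2, 3, 4, 5, 6]


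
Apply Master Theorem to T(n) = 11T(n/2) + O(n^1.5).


a=11, b=2, c=1.5. log_2(11)=3.459 > c=1.5. Case 1: O(n^log_b(a)) = O(n^3.459)
Complexity: O(n^3.459)


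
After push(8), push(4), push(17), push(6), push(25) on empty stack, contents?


push(8) -> [8]
push(4) -> [8, 4]
push(17) -> [8, 4, 17]
push(6) -> [8, 4, 17, 6]
push(25) -> [8, 4, 17, 6, 25]
Final stack (bottom to top): [8, 4, 17, 6, 25]


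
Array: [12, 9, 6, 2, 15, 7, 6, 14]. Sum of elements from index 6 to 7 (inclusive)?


Prefix sums: [0, 12, 21, 27, 29, 44, 51, 57, 71]
Sum[6..7] = prefix[8] - prefix[6] = 71 - 51 = 20


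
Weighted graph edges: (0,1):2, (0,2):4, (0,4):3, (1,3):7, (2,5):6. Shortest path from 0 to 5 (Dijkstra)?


Dijkstra from 0:
Distances: {0: 0, 1: 2, 2: 4, 3: 9, 4: 3, 5: 10}
Shortest distance to 5 = 10, path = [0, 2, 5]


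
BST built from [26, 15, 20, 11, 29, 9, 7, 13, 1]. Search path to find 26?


BST root = 26
Search for 26: compare at each node
Path: [26]


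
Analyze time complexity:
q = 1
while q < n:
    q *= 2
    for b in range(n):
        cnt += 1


Per nesting level: O(log n) * O(n) = O(n log n)
Complexity: O(n log n)


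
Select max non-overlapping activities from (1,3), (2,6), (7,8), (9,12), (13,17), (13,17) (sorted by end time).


Greedy: pick earliest-ending, then skip overlaps.
Selected (4 activities): [(1, 3), (7, 8), (9, 12), (13, 17)]


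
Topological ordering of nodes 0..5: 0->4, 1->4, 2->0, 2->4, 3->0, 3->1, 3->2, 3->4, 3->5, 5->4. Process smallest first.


Kahn's algorithm, process smallest node first
Order: [3, 1, 2, 0, 5, 4]


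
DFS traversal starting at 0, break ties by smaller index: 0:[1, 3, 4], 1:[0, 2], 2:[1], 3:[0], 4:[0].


DFS stack-based: start with [0]
Visit order: [0, 1, 2, 3, 4]


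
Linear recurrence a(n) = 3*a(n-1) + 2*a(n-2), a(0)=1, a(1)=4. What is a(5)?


Build bottom-up:
...a(3)=50, a(4)=178, a(5)=3*178+2*50=634


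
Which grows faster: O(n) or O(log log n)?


double-logarithmic grows slower than linear
O(log log n) is asymptotically smaller; O(n) grows faster


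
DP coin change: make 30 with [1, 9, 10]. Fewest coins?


dp[0]=0; dp[i]=1+min(dp[i-c] for c in coins)
...dp[25]=7, dp[26]=8, dp[27]=3, dp[28]=3, dp[29]=3, dp[30]=3
Minimum coins for 30 = 3


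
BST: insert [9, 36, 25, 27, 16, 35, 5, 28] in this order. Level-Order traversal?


Root = 9; build tree by BST insertion.
Level-Order traversal: [9, 5, 36, 25, 16, 27, 35, 28]


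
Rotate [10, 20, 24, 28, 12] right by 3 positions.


Right rotate by 3: [24, 28, 12, 10, 20]


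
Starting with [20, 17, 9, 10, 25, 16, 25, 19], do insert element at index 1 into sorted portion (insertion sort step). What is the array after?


After one pass: [17, 20, 9, 10, 25, 16, 25, 19]


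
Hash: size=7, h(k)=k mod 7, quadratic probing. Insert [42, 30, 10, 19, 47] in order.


Insertions: 42->slot 0; 30->slot 2; 10->slot 3; 19->slot 5; 47->slot 6
Table: [42, None, 30, 10, None, 19, 47]


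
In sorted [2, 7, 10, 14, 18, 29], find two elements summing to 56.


Two pointers: lo=0, hi=5
No pair sums to 56


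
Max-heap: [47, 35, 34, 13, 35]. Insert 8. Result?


Append 8: [47, 35, 34, 13, 35, 8]
Bubble up: no swaps needed
Result: [47, 35, 34, 13, 35, 8]


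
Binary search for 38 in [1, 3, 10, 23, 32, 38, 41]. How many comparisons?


Search for 38:
[0,6] mid=3 arr[3]=23
[4,6] mid=5 arr[5]=38
Total: 2 comparisons


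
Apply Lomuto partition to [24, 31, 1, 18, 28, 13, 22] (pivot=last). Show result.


Elements <= 22 go left of pivot.
Result: [1, 18, 13, 22, 28, 24, 31], pivot at index 3


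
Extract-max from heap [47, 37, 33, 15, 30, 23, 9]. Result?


Max = 47
Replace root with last, heapify down
Resulting heap: [37, 30, 33, 15, 9, 23]


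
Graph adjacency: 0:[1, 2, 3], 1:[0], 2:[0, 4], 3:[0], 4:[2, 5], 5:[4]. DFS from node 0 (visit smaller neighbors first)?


DFS stack-based: start with [0]
Visit order: [0, 1, 2, 4, 5, 3]


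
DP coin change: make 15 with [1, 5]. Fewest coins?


dp[0]=0; dp[i]=1+min(dp[i-c] for c in coins)
...dp[10]=2, dp[11]=3, dp[12]=4, dp[13]=5, dp[14]=6, dp[15]=3
Minimum coins for 15 = 3


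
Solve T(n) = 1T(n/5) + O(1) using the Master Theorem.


a=1, b=5, c=0. log_5(1)=0 = c=0. Case 2: O(n^c log n) = O(log n)
Complexity: O(log n)


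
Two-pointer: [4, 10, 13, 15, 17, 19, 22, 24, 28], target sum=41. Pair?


Two pointers: lo=0, hi=8
Found pair: (13, 28) summing to 41


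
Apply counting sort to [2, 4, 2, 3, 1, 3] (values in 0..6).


Count array: [0, 1, 2, 2, 1, 0, 0]
Reconstruct: [1, 2, 2, 3, 3, 4]


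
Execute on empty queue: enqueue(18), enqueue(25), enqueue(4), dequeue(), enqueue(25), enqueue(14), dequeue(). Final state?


enqueue(18) -> [18]
enqueue(25) -> [18, 25]
enqueue(4) -> [18, 25, 4]
dequeue() returns 18 -> [25, 4]
enqueue(25) -> [25, 4, 25]
enqueue(14) -> [25, 4, 25, 14]
dequeue() returns 25 -> [4, 25, 14]
Final queue (front to back): [4, 25, 14]


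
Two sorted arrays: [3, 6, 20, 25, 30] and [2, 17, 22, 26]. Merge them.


Compare heads, take smaller each step.
Merged: [2, 3, 6, 17, 20, 22, 25, 26, 30]


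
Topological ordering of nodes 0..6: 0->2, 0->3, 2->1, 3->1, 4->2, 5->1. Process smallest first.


Kahn's algorithm, process smallest node first
Order: [0, 3, 4, 2, 5, 1, 6]


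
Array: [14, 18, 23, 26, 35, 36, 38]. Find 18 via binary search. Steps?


Search for 18:
[0,6] mid=3 arr[3]=26
[0,2] mid=1 arr[1]=18
Total: 2 comparisons


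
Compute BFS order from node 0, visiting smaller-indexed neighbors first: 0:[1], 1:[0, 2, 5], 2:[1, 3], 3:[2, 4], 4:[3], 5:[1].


BFS queue: start with [0]
Visit order: [0, 1, 2, 5, 3, 4]


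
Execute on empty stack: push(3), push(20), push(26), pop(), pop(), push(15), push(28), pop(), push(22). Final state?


push(3) -> [3]
push(20) -> [3, 20]
push(26) -> [3, 20, 26]
pop() returns 26 -> [3, 20]
pop() returns 20 -> [3]
push(15) -> [3, 15]
push(28) -> [3, 15, 28]
pop() returns 28 -> [3, 15]
push(22) -> [3, 15, 22]
Final stack (bottom to top): [3, 15, 22]


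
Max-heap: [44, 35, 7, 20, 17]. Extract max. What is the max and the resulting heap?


Max = 44
Replace root with last, heapify down
Resulting heap: [35, 20, 7, 17]


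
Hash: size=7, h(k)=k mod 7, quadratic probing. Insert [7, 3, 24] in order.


Insertions: 7->slot 0; 3->slot 3; 24->slot 4
Table: [7, None, None, 3, 24, None, None]


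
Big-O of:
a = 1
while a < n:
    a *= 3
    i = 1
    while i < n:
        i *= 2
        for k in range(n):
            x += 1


Per nesting level: O(log n) * O(log n) * O(n) = O(n (log n)^2)
Complexity: O(n (log n)^2)


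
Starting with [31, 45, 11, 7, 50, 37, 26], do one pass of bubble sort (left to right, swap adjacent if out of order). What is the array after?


After one pass: [31, 11, 7, 45, 37, 26, 50]


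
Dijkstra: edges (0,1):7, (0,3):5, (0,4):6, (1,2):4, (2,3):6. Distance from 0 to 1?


Dijkstra from 0:
Distances: {0: 0, 1: 7, 2: 11, 3: 5, 4: 6}
Shortest distance to 1 = 7, path = [0, 1]


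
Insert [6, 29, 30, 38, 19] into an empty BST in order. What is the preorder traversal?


Root = 6; build tree by BST insertion.
Preorder traversal: [6, 29, 19, 30, 38]


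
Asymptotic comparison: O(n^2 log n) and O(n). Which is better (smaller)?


linear grows slower than n^2 log n
O(n) is asymptotically smaller; O(n^2 log n) grows faster


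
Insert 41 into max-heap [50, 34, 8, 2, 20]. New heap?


Append 41: [50, 34, 8, 2, 20, 41]
Bubble up: swap idx 5(41) with idx 2(8)
Result: [50, 34, 41, 2, 20, 8]


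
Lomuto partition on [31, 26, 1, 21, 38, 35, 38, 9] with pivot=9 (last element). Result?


Elements <= 9 go left of pivot.
Result: [1, 9, 31, 21, 38, 35, 38, 26], pivot at index 1


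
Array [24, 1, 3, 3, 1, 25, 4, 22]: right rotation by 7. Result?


Right rotate by 7: [1, 3, 3, 1, 25, 4, 22, 24]


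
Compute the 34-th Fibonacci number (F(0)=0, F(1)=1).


F(n)=F(n-1)+F(n-2)
...F(32)=2178309, F(33)=3524578, F(34)=5702887


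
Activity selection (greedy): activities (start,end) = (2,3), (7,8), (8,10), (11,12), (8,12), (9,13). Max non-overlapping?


Greedy: pick earliest-ending, then skip overlaps.
Selected (4 activities): [(2, 3), (7, 8), (8, 10), (11, 12)]


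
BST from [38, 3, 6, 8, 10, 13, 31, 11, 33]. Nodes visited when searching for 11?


BST root = 38
Search for 11: compare at each node
Path: [38, 3, 6, 8, 10, 13, 11]


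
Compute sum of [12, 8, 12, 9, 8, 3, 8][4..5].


Prefix sums: [0, 12, 20, 32, 41, 49, 52, 60]
Sum[4..5] = prefix[6] - prefix[4] = 52 - 41 = 11


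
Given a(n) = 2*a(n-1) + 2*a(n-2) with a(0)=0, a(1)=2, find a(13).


Build bottom-up:
...a(11)=36544, a(12)=99840, a(13)=2*99840+2*36544=272768


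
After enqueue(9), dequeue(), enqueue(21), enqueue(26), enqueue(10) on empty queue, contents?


enqueue(9) -> [9]
dequeue() returns 9 -> []
enqueue(21) -> [21]
enqueue(26) -> [21, 26]
enqueue(10) -> [21, 26, 10]
Final queue (front to back): [21, 26, 10]


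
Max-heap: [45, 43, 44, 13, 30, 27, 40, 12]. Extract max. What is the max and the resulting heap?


Max = 45
Replace root with last, heapify down
Resulting heap: [44, 43, 40, 13, 30, 27, 12]


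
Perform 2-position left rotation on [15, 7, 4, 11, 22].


Left rotate by 2: [4, 11, 22, 15, 7]


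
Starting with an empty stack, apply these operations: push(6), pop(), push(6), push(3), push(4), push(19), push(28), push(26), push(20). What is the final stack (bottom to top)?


push(6) -> [6]
pop() returns 6 -> []
push(6) -> [6]
push(3) -> [6, 3]
push(4) -> [6, 3, 4]
push(19) -> [6, 3, 4, 19]
push(28) -> [6, 3, 4, 19, 28]
push(26) -> [6, 3, 4, 19, 28, 26]
push(20) -> [6, 3, 4, 19, 28, 26, 20]
Final stack (bottom to top): [6, 3, 4, 19, 28, 26, 20]


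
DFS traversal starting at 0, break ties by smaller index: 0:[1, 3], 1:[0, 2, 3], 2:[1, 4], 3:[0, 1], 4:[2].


DFS stack-based: start with [0]
Visit order: [0, 1, 2, 4, 3]


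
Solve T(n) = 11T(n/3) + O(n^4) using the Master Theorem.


a=11, b=3, c=4. log_3(11)=2.183 < c=4. Case 3: O(n^c) = O(n^4)
Complexity: O(n^4)


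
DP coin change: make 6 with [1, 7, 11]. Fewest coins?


dp[0]=0; dp[i]=1+min(dp[i-c] for c in coins)
...dp[1]=1, dp[2]=2, dp[3]=3, dp[4]=4, dp[5]=5, dp[6]=6
Minimum coins for 6 = 6


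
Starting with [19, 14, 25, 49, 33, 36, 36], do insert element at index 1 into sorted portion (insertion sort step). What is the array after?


After one pass: [14, 19, 25, 49, 33, 36, 36]


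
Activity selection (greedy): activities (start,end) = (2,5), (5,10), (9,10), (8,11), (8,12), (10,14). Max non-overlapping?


Greedy: pick earliest-ending, then skip overlaps.
Selected (3 activities): [(2, 5), (5, 10), (10, 14)]


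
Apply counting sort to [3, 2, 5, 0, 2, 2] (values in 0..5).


Count array: [1, 0, 3, 1, 0, 1]
Reconstruct: [0, 2, 2, 2, 3, 5]


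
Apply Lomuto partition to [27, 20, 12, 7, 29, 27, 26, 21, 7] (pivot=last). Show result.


Elements <= 7 go left of pivot.
Result: [7, 7, 12, 27, 29, 27, 26, 21, 20], pivot at index 1


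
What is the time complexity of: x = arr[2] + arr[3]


Analysis: constant-time operation, no loop
Complexity: O(1)


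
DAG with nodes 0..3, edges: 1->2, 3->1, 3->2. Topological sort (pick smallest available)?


Kahn's algorithm, process smallest node first
Order: [0, 3, 1, 2]


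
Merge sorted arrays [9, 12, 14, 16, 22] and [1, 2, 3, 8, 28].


Compare heads, take smaller each step.
Merged: [1, 2, 3, 8, 9, 12, 14, 16, 22, 28]


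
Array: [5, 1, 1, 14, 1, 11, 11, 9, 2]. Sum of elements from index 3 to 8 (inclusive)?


Prefix sums: [0, 5, 6, 7, 21, 22, 33, 44, 53, 55]
Sum[3..8] = prefix[9] - prefix[3] = 55 - 7 = 48


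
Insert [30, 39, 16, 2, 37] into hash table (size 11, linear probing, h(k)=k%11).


Insertions: 30->slot 8; 39->slot 6; 16->slot 5; 2->slot 2; 37->slot 4
Table: [None, None, 2, None, 37, 16, 39, None, 30, None, None]


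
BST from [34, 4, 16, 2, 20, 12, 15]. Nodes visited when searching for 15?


BST root = 34
Search for 15: compare at each node
Path: [34, 4, 16, 12, 15]


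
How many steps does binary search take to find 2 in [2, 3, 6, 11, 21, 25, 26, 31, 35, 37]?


Search for 2:
[0,9] mid=4 arr[4]=21
[0,3] mid=1 arr[1]=3
[0,0] mid=0 arr[0]=2
Total: 3 comparisons


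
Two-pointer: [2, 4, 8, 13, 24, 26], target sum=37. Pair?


Two pointers: lo=0, hi=5
Found pair: (13, 24) summing to 37


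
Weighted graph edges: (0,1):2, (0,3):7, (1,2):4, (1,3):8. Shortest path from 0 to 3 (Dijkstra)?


Dijkstra from 0:
Distances: {0: 0, 1: 2, 2: 6, 3: 7}
Shortest distance to 3 = 7, path = [0, 3]


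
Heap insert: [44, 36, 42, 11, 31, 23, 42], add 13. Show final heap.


Append 13: [44, 36, 42, 11, 31, 23, 42, 13]
Bubble up: swap idx 7(13) with idx 3(11)
Result: [44, 36, 42, 13, 31, 23, 42, 11]


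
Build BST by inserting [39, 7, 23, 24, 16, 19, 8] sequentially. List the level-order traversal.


Root = 39; build tree by BST insertion.
Level-Order traversal: [39, 7, 23, 16, 24, 8, 19]


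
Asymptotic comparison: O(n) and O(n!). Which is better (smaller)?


linear grows slower than factorial
O(n) is asymptotically smaller; O(n!) grows faster


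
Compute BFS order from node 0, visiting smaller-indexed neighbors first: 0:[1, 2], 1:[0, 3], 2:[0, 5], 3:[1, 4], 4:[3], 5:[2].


BFS queue: start with [0]
Visit order: [0, 1, 2, 3, 5, 4]


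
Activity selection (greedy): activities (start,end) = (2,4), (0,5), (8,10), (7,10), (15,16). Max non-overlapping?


Greedy: pick earliest-ending, then skip overlaps.
Selected (3 activities): [(2, 4), (8, 10), (15, 16)]


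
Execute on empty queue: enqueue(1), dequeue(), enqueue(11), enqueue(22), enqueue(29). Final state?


enqueue(1) -> [1]
dequeue() returns 1 -> []
enqueue(11) -> [11]
enqueue(22) -> [11, 22]
enqueue(29) -> [11, 22, 29]
Final queue (front to back): [11, 22, 29]


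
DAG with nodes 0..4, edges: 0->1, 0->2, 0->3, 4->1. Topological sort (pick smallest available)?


Kahn's algorithm, process smallest node first
Order: [0, 2, 3, 4, 1]


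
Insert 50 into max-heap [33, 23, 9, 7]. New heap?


Append 50: [33, 23, 9, 7, 50]
Bubble up: swap idx 4(50) with idx 1(23); swap idx 1(50) with idx 0(33)
Result: [50, 33, 9, 7, 23]


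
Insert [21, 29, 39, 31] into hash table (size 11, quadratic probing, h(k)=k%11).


Insertions: 21->slot 10; 29->slot 7; 39->slot 6; 31->slot 9
Table: [None, None, None, None, None, None, 39, 29, None, 31, 21]


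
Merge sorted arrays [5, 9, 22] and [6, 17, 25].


Compare heads, take smaller each step.
Merged: [5, 6, 9, 17, 22, 25]


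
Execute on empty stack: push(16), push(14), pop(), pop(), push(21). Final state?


push(16) -> [16]
push(14) -> [16, 14]
pop() returns 14 -> [16]
pop() returns 16 -> []
push(21) -> [21]
Final stack (bottom to top): [21]


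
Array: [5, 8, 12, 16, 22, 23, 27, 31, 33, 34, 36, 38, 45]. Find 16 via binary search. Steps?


Search for 16:
[0,12] mid=6 arr[6]=27
[0,5] mid=2 arr[2]=12
[3,5] mid=4 arr[4]=22
[3,3] mid=3 arr[3]=16
Total: 4 comparisons


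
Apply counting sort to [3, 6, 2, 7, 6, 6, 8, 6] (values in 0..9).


Count array: [0, 0, 1, 1, 0, 0, 4, 1, 1, 0]
Reconstruct: [2, 3, 6, 6, 6, 6, 7, 8]


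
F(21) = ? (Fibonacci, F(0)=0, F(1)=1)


F(n)=F(n-1)+F(n-2)
...F(19)=4181, F(20)=6765, F(21)=10946


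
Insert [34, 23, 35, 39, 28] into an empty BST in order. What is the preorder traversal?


Root = 34; build tree by BST insertion.
Preorder traversal: [34, 23, 28, 35, 39]


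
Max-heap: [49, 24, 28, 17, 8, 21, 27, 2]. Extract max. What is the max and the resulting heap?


Max = 49
Replace root with last, heapify down
Resulting heap: [28, 24, 27, 17, 8, 21, 2]


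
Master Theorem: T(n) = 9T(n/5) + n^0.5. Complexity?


a=9, b=5, c=0.5. log_5(9)=1.365 > c=0.5. Case 1: O(n^log_b(a)) = O(n^1.365)
Complexity: O(n^1.365)


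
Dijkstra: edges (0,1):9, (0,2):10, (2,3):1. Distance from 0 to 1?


Dijkstra from 0:
Distances: {0: 0, 1: 9, 2: 10, 3: 11}
Shortest distance to 1 = 9, path = [0, 1]


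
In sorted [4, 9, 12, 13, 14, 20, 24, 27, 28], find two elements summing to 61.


Two pointers: lo=0, hi=8
No pair sums to 61


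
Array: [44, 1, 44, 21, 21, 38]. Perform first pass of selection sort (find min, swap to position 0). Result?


After one pass: [1, 44, 44, 21, 21, 38]


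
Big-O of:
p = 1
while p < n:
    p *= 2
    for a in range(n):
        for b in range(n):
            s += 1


Per nesting level: O(log n) * O(n) * O(n) = O(n^2 log n)
Complexity: O(n^2 log n)


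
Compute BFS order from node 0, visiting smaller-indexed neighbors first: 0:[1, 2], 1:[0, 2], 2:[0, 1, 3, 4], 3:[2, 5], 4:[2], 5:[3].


BFS queue: start with [0]
Visit order: [0, 1, 2, 3, 4, 5]


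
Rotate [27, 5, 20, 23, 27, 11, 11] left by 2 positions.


Left rotate by 2: [20, 23, 27, 11, 11, 27, 5]


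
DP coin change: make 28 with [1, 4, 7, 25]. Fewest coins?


dp[0]=0; dp[i]=1+min(dp[i-c] for c in coins)
...dp[23]=5, dp[24]=6, dp[25]=1, dp[26]=2, dp[27]=3, dp[28]=4
Minimum coins for 28 = 4


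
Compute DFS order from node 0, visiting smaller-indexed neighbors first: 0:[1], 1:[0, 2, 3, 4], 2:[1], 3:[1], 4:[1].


DFS stack-based: start with [0]
Visit order: [0, 1, 2, 3, 4]


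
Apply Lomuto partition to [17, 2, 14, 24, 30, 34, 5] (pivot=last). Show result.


Elements <= 5 go left of pivot.
Result: [2, 5, 14, 24, 30, 34, 17], pivot at index 1


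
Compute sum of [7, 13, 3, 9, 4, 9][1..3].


Prefix sums: [0, 7, 20, 23, 32, 36, 45]
Sum[1..3] = prefix[4] - prefix[1] = 32 - 7 = 25


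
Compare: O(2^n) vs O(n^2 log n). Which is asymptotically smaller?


n^2 log n grows slower than exponential
O(n^2 log n) is asymptotically smaller; O(2^n) grows faster


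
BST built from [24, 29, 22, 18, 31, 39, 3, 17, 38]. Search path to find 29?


BST root = 24
Search for 29: compare at each node
Path: [24, 29]


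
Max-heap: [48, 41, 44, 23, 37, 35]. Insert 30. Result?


Append 30: [48, 41, 44, 23, 37, 35, 30]
Bubble up: no swaps needed
Result: [48, 41, 44, 23, 37, 35, 30]


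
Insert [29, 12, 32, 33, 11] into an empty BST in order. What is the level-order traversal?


Root = 29; build tree by BST insertion.
Level-Order traversal: [29, 12, 32, 11, 33]


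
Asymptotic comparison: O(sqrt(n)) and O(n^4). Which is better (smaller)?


sublinear grows slower than quartic
O(sqrt(n)) is asymptotically smaller; O(n^4) grows faster


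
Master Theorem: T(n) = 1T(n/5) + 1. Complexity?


a=1, b=5, c=0. log_5(1)=0 = c=0. Case 2: O(n^c log n) = O(log n)
Complexity: O(log n)


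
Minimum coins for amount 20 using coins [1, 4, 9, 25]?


dp[0]=0; dp[i]=1+min(dp[i-c] for c in coins)
...dp[15]=4, dp[16]=4, dp[17]=3, dp[18]=2, dp[19]=3, dp[20]=4
Minimum coins for 20 = 4


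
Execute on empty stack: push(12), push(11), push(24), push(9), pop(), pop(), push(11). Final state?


push(12) -> [12]
push(11) -> [12, 11]
push(24) -> [12, 11, 24]
push(9) -> [12, 11, 24, 9]
pop() returns 9 -> [12, 11, 24]
pop() returns 24 -> [12, 11]
push(11) -> [12, 11, 11]
Final stack (bottom to top): [12, 11, 11]


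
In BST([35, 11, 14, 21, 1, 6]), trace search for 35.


BST root = 35
Search for 35: compare at each node
Path: [35]


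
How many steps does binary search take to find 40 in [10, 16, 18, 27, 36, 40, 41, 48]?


Search for 40:
[0,7] mid=3 arr[3]=27
[4,7] mid=5 arr[5]=40
Total: 2 comparisons


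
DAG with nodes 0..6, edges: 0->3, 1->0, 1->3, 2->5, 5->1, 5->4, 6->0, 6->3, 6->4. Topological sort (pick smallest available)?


Kahn's algorithm, process smallest node first
Order: [2, 5, 1, 6, 0, 3, 4]


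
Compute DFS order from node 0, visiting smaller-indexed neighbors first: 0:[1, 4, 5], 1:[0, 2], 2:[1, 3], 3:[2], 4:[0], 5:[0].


DFS stack-based: start with [0]
Visit order: [0, 1, 2, 3, 4, 5]


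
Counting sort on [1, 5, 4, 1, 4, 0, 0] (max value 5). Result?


Count array: [2, 2, 0, 0, 2, 1]
Reconstruct: [0, 0, 1, 1, 4, 4, 5]


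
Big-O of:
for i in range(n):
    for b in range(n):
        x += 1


Per nesting level: O(n) * O(n) = O(n^2)
Complexity: O(n^2)


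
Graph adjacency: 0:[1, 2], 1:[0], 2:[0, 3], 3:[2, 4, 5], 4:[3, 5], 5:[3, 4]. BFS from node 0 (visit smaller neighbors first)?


BFS queue: start with [0]
Visit order: [0, 1, 2, 3, 4, 5]


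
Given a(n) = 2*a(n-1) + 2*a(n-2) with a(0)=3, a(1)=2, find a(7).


Build bottom-up:
...a(5)=184, a(6)=504, a(7)=2*504+2*184=1376


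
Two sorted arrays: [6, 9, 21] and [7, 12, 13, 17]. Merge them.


Compare heads, take smaller each step.
Merged: [6, 7, 9, 12, 13, 17, 21]


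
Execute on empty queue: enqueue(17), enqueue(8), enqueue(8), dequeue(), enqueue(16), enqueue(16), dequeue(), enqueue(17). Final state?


enqueue(17) -> [17]
enqueue(8) -> [17, 8]
enqueue(8) -> [17, 8, 8]
dequeue() returns 17 -> [8, 8]
enqueue(16) -> [8, 8, 16]
enqueue(16) -> [8, 8, 16, 16]
dequeue() returns 8 -> [8, 16, 16]
enqueue(17) -> [8, 16, 16, 17]
Final queue (front to back): [8, 16, 16, 17]


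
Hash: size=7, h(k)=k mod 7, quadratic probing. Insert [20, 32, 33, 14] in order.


Insertions: 20->slot 6; 32->slot 4; 33->slot 5; 14->slot 0
Table: [14, None, None, None, 32, 33, 20]


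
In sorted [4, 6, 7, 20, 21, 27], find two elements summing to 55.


Two pointers: lo=0, hi=5
No pair sums to 55


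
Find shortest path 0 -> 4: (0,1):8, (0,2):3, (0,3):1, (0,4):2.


Dijkstra from 0:
Distances: {0: 0, 1: 8, 2: 3, 3: 1, 4: 2}
Shortest distance to 4 = 2, path = [0, 4]


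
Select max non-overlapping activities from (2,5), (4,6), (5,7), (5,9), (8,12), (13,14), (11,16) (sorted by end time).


Greedy: pick earliest-ending, then skip overlaps.
Selected (4 activities): [(2, 5), (5, 7), (8, 12), (13, 14)]


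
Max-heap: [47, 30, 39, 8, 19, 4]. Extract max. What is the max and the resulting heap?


Max = 47
Replace root with last, heapify down
Resulting heap: [39, 30, 4, 8, 19]


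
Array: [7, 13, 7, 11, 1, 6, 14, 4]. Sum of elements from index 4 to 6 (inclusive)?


Prefix sums: [0, 7, 20, 27, 38, 39, 45, 59, 63]
Sum[4..6] = prefix[7] - prefix[4] = 59 - 38 = 21


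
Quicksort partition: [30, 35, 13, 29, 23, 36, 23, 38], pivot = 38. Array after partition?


Elements <= 38 go left of pivot.
Result: [30, 35, 13, 29, 23, 36, 23, 38], pivot at index 7


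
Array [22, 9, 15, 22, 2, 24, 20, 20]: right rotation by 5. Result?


Right rotate by 5: [22, 2, 24, 20, 20, 22, 9, 15]


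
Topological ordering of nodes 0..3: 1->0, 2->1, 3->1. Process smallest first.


Kahn's algorithm, process smallest node first
Order: [2, 3, 1, 0]


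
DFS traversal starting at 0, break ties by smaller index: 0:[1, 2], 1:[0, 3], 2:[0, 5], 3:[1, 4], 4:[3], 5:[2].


DFS stack-based: start with [0]
Visit order: [0, 1, 3, 4, 2, 5]


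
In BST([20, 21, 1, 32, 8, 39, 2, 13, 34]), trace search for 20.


BST root = 20
Search for 20: compare at each node
Path: [20]


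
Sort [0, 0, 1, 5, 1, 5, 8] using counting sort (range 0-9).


Count array: [2, 2, 0, 0, 0, 2, 0, 0, 1, 0]
Reconstruct: [0, 0, 1, 1, 5, 5, 8]


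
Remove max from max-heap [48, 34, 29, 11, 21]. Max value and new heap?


Max = 48
Replace root with last, heapify down
Resulting heap: [34, 21, 29, 11]


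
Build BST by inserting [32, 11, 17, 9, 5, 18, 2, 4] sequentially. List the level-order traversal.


Root = 32; build tree by BST insertion.
Level-Order traversal: [32, 11, 9, 17, 5, 18, 2, 4]


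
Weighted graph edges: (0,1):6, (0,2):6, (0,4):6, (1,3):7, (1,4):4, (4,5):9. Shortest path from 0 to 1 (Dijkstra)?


Dijkstra from 0:
Distances: {0: 0, 1: 6, 2: 6, 3: 13, 4: 6, 5: 15}
Shortest distance to 1 = 6, path = [0, 1]


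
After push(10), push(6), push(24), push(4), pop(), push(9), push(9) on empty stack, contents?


push(10) -> [10]
push(6) -> [10, 6]
push(24) -> [10, 6, 24]
push(4) -> [10, 6, 24, 4]
pop() returns 4 -> [10, 6, 24]
push(9) -> [10, 6, 24, 9]
push(9) -> [10, 6, 24, 9, 9]
Final stack (bottom to top): [10, 6, 24, 9, 9]


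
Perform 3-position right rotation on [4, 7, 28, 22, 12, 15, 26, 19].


Right rotate by 3: [15, 26, 19, 4, 7, 28, 22, 12]


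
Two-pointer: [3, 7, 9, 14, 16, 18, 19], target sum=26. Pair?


Two pointers: lo=0, hi=6
Found pair: (7, 19) summing to 26


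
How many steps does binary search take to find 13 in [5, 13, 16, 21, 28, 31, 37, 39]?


Search for 13:
[0,7] mid=3 arr[3]=21
[0,2] mid=1 arr[1]=13
Total: 2 comparisons


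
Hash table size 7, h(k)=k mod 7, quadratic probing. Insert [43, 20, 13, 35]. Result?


Insertions: 43->slot 1; 20->slot 6; 13->slot 0; 35->slot 4
Table: [13, 43, None, None, 35, None, 20]
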